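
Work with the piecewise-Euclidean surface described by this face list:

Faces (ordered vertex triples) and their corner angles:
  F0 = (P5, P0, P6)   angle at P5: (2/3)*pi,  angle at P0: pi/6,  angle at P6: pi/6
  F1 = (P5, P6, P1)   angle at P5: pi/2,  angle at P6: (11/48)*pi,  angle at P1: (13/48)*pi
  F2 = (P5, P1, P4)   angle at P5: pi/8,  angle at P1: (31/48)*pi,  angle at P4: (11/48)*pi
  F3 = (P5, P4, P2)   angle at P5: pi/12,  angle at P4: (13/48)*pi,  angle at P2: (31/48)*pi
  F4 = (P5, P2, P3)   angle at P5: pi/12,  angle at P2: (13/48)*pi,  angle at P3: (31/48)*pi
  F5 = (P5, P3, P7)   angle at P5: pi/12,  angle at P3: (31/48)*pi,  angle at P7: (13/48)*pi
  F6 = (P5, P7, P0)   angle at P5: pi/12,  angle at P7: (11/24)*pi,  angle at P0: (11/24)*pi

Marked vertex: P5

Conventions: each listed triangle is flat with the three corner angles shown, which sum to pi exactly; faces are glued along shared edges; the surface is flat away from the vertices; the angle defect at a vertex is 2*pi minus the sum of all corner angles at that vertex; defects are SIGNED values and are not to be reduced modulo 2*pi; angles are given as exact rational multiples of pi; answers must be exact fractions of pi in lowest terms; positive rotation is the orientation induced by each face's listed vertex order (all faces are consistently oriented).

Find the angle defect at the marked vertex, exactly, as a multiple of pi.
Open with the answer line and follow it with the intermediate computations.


Answer: defect(P5) = (3/8)*pi

Sum of corner angles at P5: (13/8)*pi
defect = 2*pi - (13/8)*pi


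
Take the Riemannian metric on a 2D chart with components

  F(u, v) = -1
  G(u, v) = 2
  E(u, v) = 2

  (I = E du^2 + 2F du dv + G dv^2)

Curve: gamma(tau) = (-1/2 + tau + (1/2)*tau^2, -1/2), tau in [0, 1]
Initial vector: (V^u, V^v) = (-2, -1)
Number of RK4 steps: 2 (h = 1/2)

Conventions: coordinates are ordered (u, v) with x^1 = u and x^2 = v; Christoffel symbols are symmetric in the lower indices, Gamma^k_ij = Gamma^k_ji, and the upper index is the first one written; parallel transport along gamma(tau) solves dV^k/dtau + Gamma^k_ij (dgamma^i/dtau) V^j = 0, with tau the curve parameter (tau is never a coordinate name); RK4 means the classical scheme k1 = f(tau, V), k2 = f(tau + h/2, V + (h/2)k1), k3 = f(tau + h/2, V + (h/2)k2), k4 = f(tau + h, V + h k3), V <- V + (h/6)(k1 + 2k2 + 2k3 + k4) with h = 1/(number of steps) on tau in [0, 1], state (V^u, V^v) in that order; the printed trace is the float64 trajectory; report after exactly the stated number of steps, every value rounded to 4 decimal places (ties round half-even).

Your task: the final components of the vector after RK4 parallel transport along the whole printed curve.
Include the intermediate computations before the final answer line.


gamma'(tau) = (1 + tau, 0); f(tau, V)^k = -Gamma^k_ij(gamma(tau)) gamma'^i(tau) V^j; h = 1/2; intermediate values shown to 6 dp
curve data and Christoffel symbols at the stage parameters:
  tau = 0.000000: gamma = (-0.500000, -0.500000), gamma' = (1.000000, 0.000000); Gamma_uuu = 0.000000, Gamma_uuv = 0.000000, Gamma_uvv = 0.000000, Gamma_vuu = 0.000000, Gamma_vuv = 0.000000, Gamma_vvv = 0.000000
  tau = 0.250000: gamma = (-0.218750, -0.500000), gamma' = (1.250000, 0.000000); Gamma_uuu = 0.000000, Gamma_uuv = 0.000000, Gamma_uvv = 0.000000, Gamma_vuu = 0.000000, Gamma_vuv = 0.000000, Gamma_vvv = 0.000000
  tau = 0.500000: gamma = (0.125000, -0.500000), gamma' = (1.500000, 0.000000); Gamma_uuu = 0.000000, Gamma_uuv = 0.000000, Gamma_uvv = 0.000000, Gamma_vuu = 0.000000, Gamma_vuv = 0.000000, Gamma_vvv = 0.000000
  tau = 0.750000: gamma = (0.531250, -0.500000), gamma' = (1.750000, 0.000000); Gamma_uuu = 0.000000, Gamma_uuv = 0.000000, Gamma_uvv = 0.000000, Gamma_vuu = 0.000000, Gamma_vuv = 0.000000, Gamma_vvv = 0.000000
  tau = 1.000000: gamma = (1.000000, -0.500000), gamma' = (2.000000, 0.000000); Gamma_uuu = 0.000000, Gamma_uuv = 0.000000, Gamma_uvv = 0.000000, Gamma_vuu = 0.000000, Gamma_vuv = 0.000000, Gamma_vvv = 0.000000
step 0: V^u = -2.0000, V^v = -1.0000
step 1: k1 = (0.000000, 0.000000), k2 = (0.000000, 0.000000), k3 = (0.000000, 0.000000), k4 = (0.000000, 0.000000); V <- V + (h/6)(k1 + 2k2 + 2k3 + k4): V^u = -2.0000, V^v = -1.0000
step 2: k1 = (0.000000, 0.000000), k2 = (0.000000, 0.000000), k3 = (0.000000, 0.000000), k4 = (0.000000, 0.000000); V <- V + (h/6)(k1 + 2k2 + 2k3 + k4): V^u = -2.0000, V^v = -1.0000

Answer: V^u = -2.0000, V^v = -1.0000


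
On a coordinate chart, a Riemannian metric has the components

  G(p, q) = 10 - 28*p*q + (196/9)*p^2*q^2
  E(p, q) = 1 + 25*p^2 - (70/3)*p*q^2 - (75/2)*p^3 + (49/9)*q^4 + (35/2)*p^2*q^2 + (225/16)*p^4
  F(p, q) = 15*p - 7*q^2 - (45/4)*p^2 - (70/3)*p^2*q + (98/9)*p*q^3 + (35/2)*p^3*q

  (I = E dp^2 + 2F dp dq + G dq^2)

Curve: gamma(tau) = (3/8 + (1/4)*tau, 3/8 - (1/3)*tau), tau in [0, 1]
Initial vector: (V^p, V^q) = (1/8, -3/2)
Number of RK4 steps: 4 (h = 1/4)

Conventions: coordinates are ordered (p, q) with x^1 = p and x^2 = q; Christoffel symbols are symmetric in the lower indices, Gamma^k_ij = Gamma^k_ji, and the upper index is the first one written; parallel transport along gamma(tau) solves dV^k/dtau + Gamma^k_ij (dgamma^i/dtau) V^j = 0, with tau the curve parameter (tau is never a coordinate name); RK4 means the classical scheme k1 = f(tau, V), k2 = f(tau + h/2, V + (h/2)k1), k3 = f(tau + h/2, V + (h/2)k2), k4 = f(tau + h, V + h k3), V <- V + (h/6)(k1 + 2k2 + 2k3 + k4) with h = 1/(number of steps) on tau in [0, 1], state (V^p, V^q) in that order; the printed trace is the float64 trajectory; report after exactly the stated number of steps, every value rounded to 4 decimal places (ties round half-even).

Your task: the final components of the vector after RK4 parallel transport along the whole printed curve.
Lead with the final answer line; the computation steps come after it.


Answer: V^p = 0.2234, V^q = -1.3285

gamma'(tau) = (1/4, -1/3); f(tau, V)^k = -Gamma^k_ij(gamma(tau)) gamma'^i(tau) V^j; h = 1/4; intermediate values shown to 6 dp
curve data and Christoffel symbols at the stage parameters:
  tau = 0.000000: gamma = (0.375000, 0.375000), gamma' = (0.250000, -0.333333); Gamma_ppp = 0.296076, Gamma_ppq = -0.236861, Gamma_pqq = -0.236861, Gamma_qpp = 0.680635, Gamma_qpq = -0.544508, Gamma_qqq = -0.544508
  tau = 0.125000: gamma = (0.406250, 0.333333), gamma' = (0.250000, -0.333333); Gamma_ppp = 0.283740, Gamma_ppq = -0.225984, Gamma_pqq = -0.275417, Gamma_qpp = 0.582705, Gamma_qpq = -0.464092, Gamma_qqq = -0.565612
  tau = 0.250000: gamma = (0.437500, 0.291667), gamma' = (0.250000, -0.333333); Gamma_ppp = 0.260181, Gamma_ppq = -0.206043, Gamma_pqq = -0.309064, Gamma_qpp = 0.492129, Gamma_qpq = -0.389726, Gamma_qqq = -0.584589
  tau = 0.375000: gamma = (0.468750, 0.250000), gamma' = (0.250000, -0.333333); Gamma_ppp = 0.229009, Gamma_ppq = -0.179993, Gamma_pqq = -0.337486, Gamma_qpp = 0.408887, Gamma_qpq = -0.321371, Gamma_qqq = -0.602570
  tau = 0.500000: gamma = (0.500000, 0.208333), gamma' = (0.250000, -0.333333); Gamma_ppp = 0.193185, Gamma_ppq = -0.150255, Gamma_pqq = -0.360613, Gamma_qpp = 0.332355, Gamma_qpq = -0.258499, Gamma_qqq = -0.620397
  tau = 0.625000: gamma = (0.531250, 0.166667), gamma' = (0.250000, -0.333333); Gamma_ppp = 0.155054, Gamma_ppq = -0.118742, Gamma_pqq = -0.378491, Gamma_qpp = 0.261626, Gamma_qpq = -0.200356, Gamma_qqq = -0.638635
  tau = 0.750000: gamma = (0.562500, 0.125000), gamma' = (0.250000, -0.333333); Gamma_ppp = 0.116433, Gamma_ppq = -0.086936, Gamma_pqq = -0.391214, Gamma_qpp = 0.195716, Gamma_qpq = -0.146134, Gamma_qqq = -0.657605
  tau = 0.875000: gamma = (0.593750, 0.083333), gamma' = (0.250000, -0.333333); Gamma_ppp = 0.078726, Gamma_ppq = -0.055983, Gamma_pqq = -0.398879, Gamma_qpp = 0.133700, Gamma_qpq = -0.095075, Gamma_qqq = -0.677411
  tau = 1.000000: gamma = (0.625000, 0.041667), gamma' = (0.250000, -0.333333); Gamma_ppp = 0.043026, Gamma_ppq = -0.026772, Gamma_pqq = -0.401579, Gamma_qpp = 0.074784, Gamma_qpq = -0.046532, Gamma_qqq = -0.697983
step 0: V^p = 0.1250, V^q = -1.5000
step 1: k1 = (0.010486, 0.024106), k2 = (0.034384, 0.070613), k3 = (0.033742, 0.069294), k4 = (0.058530, 0.110708); V <- V + (h/6)(k1 + 2k2 + 2k3 + k4): V^p = 0.1336, V^q = -1.4827
step 2: k1 = (0.058517, 0.110683), k2 = (0.082629, 0.147532), k3 = (0.081965, 0.146346), k4 = (0.104354, 0.179531); V <- V + (h/6)(k1 + 2k2 + 2k3 + k4): V^p = 0.1541, V^q = -1.4461
step 3: k1 = (0.104354, 0.179530), k2 = (0.124265, 0.209674), k3 = (0.123706, 0.208732), k4 = (0.140737, 0.236570); V <- V + (h/6)(k1 + 2k2 + 2k3 + k4): V^p = 0.1849, V^q = -1.3939
step 4: k1 = (0.140738, 0.236571), k2 = (0.154545, 0.262462), k3 = (0.154094, 0.261696), k4 = (0.164545, 0.285995); V <- V + (h/6)(k1 + 2k2 + 2k3 + k4): V^p = 0.2234, V^q = -1.3285


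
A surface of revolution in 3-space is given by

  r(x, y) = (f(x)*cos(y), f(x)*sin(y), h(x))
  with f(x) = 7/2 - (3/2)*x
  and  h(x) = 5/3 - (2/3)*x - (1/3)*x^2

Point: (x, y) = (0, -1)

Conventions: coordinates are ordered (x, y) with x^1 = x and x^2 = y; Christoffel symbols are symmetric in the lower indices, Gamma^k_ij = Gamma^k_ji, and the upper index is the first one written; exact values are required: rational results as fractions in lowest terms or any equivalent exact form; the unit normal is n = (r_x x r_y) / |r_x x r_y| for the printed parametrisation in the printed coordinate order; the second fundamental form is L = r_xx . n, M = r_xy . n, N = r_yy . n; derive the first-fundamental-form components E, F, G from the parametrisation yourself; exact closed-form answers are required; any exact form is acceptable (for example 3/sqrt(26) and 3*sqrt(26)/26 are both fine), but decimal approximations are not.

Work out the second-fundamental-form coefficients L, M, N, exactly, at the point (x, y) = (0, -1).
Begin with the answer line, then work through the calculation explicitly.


Answer: L = 6*sqrt(97)/97, M = 0, N = -14*sqrt(97)/97

f = 7/2, f' = -3/2, f'' = 0, h' = -2/3, h'' = -2/3
E = 97/36, F = 0, G = 49/4; answer radicand W^2 = 97/36
unnormalised second-form numerators: l = 1, m = 0, n = -7/3; L = l/sqrt(97/36), and similarly M = m/sqrt(W^2), N = n/sqrt(W^2)


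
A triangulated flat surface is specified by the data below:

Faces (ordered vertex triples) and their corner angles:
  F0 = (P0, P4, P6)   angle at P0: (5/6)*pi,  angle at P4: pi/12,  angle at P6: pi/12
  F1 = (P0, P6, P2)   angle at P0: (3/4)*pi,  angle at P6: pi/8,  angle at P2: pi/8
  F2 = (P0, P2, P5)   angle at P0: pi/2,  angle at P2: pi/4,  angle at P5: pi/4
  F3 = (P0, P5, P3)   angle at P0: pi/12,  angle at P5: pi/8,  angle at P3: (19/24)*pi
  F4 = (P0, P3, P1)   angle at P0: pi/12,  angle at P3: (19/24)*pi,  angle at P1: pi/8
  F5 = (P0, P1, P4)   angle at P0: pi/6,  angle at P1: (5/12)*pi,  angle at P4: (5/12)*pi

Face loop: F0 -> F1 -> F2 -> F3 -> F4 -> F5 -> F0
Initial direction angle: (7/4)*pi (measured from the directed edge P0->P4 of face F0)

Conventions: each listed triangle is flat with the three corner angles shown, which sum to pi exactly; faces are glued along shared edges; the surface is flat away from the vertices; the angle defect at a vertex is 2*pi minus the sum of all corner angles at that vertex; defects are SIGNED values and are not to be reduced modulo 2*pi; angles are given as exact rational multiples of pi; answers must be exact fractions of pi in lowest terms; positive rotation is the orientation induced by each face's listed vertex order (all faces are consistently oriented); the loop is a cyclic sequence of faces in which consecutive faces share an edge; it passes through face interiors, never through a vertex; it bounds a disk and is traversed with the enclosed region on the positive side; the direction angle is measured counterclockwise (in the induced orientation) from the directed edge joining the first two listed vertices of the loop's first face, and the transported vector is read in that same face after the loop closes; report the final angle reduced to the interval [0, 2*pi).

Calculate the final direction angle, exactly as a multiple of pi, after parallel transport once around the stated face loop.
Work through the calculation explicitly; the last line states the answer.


enclosed vertex P0: corner angles sum to (29/12)*pi, defect = 2*pi - (29/12)*pi = (-5/12)*pi
adding the enclosed defects to the starting angle (mod 2*pi, induced orientation) gives the holonomy
final angle = (7/4)*pi - (5/12)*pi = (4/3)*pi (mod 2*pi)

Answer: final direction angle = (4/3)*pi


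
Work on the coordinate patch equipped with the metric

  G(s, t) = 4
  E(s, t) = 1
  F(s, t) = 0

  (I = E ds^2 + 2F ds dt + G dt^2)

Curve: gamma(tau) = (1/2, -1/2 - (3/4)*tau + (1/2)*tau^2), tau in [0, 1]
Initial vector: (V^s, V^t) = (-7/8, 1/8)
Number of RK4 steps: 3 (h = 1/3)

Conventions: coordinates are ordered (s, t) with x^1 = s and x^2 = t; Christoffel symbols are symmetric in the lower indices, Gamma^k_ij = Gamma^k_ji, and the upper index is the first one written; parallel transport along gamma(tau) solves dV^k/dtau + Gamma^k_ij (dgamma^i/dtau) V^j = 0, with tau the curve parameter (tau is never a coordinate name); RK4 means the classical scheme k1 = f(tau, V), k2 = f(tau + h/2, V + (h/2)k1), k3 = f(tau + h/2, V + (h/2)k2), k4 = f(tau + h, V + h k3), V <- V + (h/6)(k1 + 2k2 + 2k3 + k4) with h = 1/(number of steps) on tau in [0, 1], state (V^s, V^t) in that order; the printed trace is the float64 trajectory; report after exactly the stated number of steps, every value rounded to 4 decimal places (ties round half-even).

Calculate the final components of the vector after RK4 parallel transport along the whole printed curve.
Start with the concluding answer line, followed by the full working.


Answer: V^s = -0.8750, V^t = 0.1250

gamma'(tau) = (0, -3/4 + tau); f(tau, V)^k = -Gamma^k_ij(gamma(tau)) gamma'^i(tau) V^j; h = 1/3; intermediate values shown to 6 dp
curve data and Christoffel symbols at the stage parameters:
  tau = 0.000000: gamma = (0.500000, -0.500000), gamma' = (0.000000, -0.750000); Gamma_sss = 0.000000, Gamma_sst = 0.000000, Gamma_stt = 0.000000, Gamma_tss = 0.000000, Gamma_tst = 0.000000, Gamma_ttt = 0.000000
  tau = 0.166667: gamma = (0.500000, -0.611111), gamma' = (0.000000, -0.583333); Gamma_sss = 0.000000, Gamma_sst = 0.000000, Gamma_stt = 0.000000, Gamma_tss = 0.000000, Gamma_tst = 0.000000, Gamma_ttt = 0.000000
  tau = 0.333333: gamma = (0.500000, -0.694444), gamma' = (0.000000, -0.416667); Gamma_sss = 0.000000, Gamma_sst = 0.000000, Gamma_stt = 0.000000, Gamma_tss = 0.000000, Gamma_tst = 0.000000, Gamma_ttt = 0.000000
  tau = 0.500000: gamma = (0.500000, -0.750000), gamma' = (0.000000, -0.250000); Gamma_sss = 0.000000, Gamma_sst = 0.000000, Gamma_stt = 0.000000, Gamma_tss = 0.000000, Gamma_tst = 0.000000, Gamma_ttt = 0.000000
  tau = 0.666667: gamma = (0.500000, -0.777778), gamma' = (0.000000, -0.083333); Gamma_sss = 0.000000, Gamma_sst = 0.000000, Gamma_stt = 0.000000, Gamma_tss = 0.000000, Gamma_tst = 0.000000, Gamma_ttt = 0.000000
  tau = 0.833333: gamma = (0.500000, -0.777778), gamma' = (0.000000, 0.083333); Gamma_sss = 0.000000, Gamma_sst = 0.000000, Gamma_stt = 0.000000, Gamma_tss = 0.000000, Gamma_tst = 0.000000, Gamma_ttt = 0.000000
  tau = 1.000000: gamma = (0.500000, -0.750000), gamma' = (0.000000, 0.250000); Gamma_sss = 0.000000, Gamma_sst = 0.000000, Gamma_stt = 0.000000, Gamma_tss = 0.000000, Gamma_tst = 0.000000, Gamma_ttt = 0.000000
step 0: V^s = -0.8750, V^t = 0.1250
step 1: k1 = (0.000000, 0.000000), k2 = (0.000000, 0.000000), k3 = (0.000000, 0.000000), k4 = (0.000000, 0.000000); V <- V + (h/6)(k1 + 2k2 + 2k3 + k4): V^s = -0.8750, V^t = 0.1250
step 2: k1 = (0.000000, 0.000000), k2 = (0.000000, 0.000000), k3 = (0.000000, 0.000000), k4 = (0.000000, 0.000000); V <- V + (h/6)(k1 + 2k2 + 2k3 + k4): V^s = -0.8750, V^t = 0.1250
step 3: k1 = (0.000000, 0.000000), k2 = (0.000000, 0.000000), k3 = (0.000000, 0.000000), k4 = (0.000000, 0.000000); V <- V + (h/6)(k1 + 2k2 + 2k3 + k4): V^s = -0.8750, V^t = 0.1250


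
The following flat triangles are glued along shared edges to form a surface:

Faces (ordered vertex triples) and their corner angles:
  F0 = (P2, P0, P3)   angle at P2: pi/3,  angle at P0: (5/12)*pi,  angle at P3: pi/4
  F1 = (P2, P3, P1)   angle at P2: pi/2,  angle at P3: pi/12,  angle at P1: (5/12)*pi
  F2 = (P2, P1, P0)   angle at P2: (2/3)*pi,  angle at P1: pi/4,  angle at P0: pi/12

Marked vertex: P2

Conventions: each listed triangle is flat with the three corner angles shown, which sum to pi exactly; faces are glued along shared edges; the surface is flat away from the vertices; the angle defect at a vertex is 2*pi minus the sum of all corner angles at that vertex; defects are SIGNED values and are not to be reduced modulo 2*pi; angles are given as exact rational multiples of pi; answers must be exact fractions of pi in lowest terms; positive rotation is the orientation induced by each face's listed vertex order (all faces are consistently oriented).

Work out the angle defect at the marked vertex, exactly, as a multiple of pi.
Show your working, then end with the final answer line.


Sum of corner angles at P2: (3/2)*pi
defect = 2*pi - (3/2)*pi

Answer: defect(P2) = pi/2


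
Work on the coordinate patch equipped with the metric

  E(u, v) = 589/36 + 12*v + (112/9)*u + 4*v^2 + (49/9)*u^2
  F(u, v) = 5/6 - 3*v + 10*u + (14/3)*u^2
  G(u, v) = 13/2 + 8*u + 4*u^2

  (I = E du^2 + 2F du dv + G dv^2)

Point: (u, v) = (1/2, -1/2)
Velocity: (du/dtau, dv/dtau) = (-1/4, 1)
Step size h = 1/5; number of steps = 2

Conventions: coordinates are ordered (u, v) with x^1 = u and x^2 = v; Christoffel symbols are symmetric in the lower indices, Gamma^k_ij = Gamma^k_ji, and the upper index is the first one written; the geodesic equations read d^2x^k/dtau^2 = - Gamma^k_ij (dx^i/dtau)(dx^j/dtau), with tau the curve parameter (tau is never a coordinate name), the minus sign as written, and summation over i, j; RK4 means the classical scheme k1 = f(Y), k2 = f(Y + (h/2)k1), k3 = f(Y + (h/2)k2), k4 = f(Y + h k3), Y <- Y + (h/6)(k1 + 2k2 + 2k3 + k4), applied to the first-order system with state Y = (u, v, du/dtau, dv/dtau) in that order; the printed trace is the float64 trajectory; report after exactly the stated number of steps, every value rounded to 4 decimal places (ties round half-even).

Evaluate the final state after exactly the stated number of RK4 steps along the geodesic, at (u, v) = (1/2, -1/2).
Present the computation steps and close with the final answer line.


f(Y) = (du/dtau, dv/dtau, -Gamma^u_ij Y'^i Y'^j, -Gamma^v_ij Y'^i Y'^j) with the Gammas evaluated at the stage position; h = 0.200000; intermediate values shown to 6 dp
step 0: u = 0.5000, v = -0.5000, du/dtau = -0.2500, dv/dtau = 1.0000
step 1:
  k1: at (u, v) = (0.500000, -0.500000), (du/dtau, dv/dtau) = (-0.250000, 1.000000); Gamma_uuu = 0.083747, Gamma_uuv = -0.034338, Gamma_uvv = -0.710797, Gamma_vuu = 0.865637, Gamma_vuv = 0.547119, Gamma_vvv = 0.525372; k1 = (-0.250000, 1.000000, 0.688394, -0.305915)
  k2: at (u, v) = (0.475000, -0.400000), (du/dtau, dv/dtau) = (-0.181161, 0.969409); Gamma_uuu = 0.129152, Gamma_uuv = 0.019691, Gamma_uvv = -0.642177, Gamma_vuu = 0.805291, Gamma_vuv = 0.512894, Gamma_vvv = 0.449209; k2 = (-0.181161, 0.969409, 0.606166, -0.268427)
  k3: at (u, v) = (0.481884, -0.403059), (du/dtau, dv/dtau) = (-0.189383, 0.973157); Gamma_uuu = 0.124808, Gamma_uuv = 0.015475, Gamma_uvv = -0.644998, Gamma_vuu = 0.808072, Gamma_vuv = 0.514413, Gamma_vvv = 0.454143; k3 = (-0.189383, 0.973157, 0.612063, -0.269459)
  k4: at (u, v) = (0.462123, -0.305369), (du/dtau, dv/dtau) = (-0.127587, 0.946108); Gamma_uuu = 0.158042, Gamma_uuv = 0.058363, Gamma_uvv = -0.587086, Gamma_vuu = 0.757409, Gamma_vuv = 0.490310, Gamma_vvv = 0.391380; k4 = (-0.127587, 0.946108, 0.537031, -0.244290)
  Y <- Y + (h/6)(k1 + 2k2 + 2k3 + k4): u = 0.4627, v = -0.3056, du/dtau = -0.1279, dv/dtau = 0.9458
step 2:
  k1: at (u, v) = (0.462711, -0.305625), (du/dtau, dv/dtau) = (-0.127937, 0.945801); Gamma_uuu = 0.157717, Gamma_uuv = 0.058035, Gamma_uvv = -0.587296, Gamma_vuu = 0.757612, Gamma_vuv = 0.490388, Gamma_vvv = 0.391764; k1 = (-0.127937, 0.945801, 0.536822, -0.244172)
  k2: at (u, v) = (0.449917, -0.211045), (du/dtau, dv/dtau) = (-0.074255, 0.921384); Gamma_uuu = 0.180231, Gamma_uuv = 0.090753, Gamma_uvv = -0.538849, Gamma_vuu = 0.714816, Gamma_vuv = 0.474152, Gamma_vvv = 0.341332; k2 = (-0.074255, 0.921384, 0.468879, -0.228834)
  k3: at (u, v) = (0.455285, -0.213487), (du/dtau, dv/dtau) = (-0.081049, 0.922917); Gamma_uuu = 0.177596, Gamma_uuv = 0.087957, Gamma_uvv = -0.540596, Gamma_vuu = 0.716514, Gamma_vuv = 0.474503, Gamma_vvv = 0.344615; k3 = (-0.081049, 0.922917, 0.472459, -0.227254)
  k4: at (u, v) = (0.446501, -0.121042), (du/dtau, dv/dtau) = (-0.033445, 0.900350); Gamma_uuu = 0.193421, Gamma_uuv = 0.113954, Gamma_uvv = -0.498880, Gamma_vuu = 0.678645, Gamma_vuv = 0.463210, Gamma_vvv = 0.302548; k4 = (-0.033445, 0.900350, 0.411054, -0.218117)
  Y <- Y + (h/6)(k1 + 2k2 + 2k3 + k4): u = 0.4470, v = -0.1211, du/dtau = -0.0336, dv/dtau = 0.9000

Answer: u = 0.4470, v = -0.1211, du/dtau = -0.0336, dv/dtau = 0.9000


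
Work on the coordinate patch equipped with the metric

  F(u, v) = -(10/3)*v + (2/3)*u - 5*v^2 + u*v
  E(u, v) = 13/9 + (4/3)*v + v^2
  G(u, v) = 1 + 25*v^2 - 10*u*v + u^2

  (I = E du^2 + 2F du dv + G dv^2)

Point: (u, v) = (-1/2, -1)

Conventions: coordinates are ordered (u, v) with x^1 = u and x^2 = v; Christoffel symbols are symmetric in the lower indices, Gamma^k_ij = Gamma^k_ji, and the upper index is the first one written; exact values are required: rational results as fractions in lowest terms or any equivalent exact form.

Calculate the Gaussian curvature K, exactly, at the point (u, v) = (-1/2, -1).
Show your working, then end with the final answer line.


E = 10/9, F = -3/2, G = 85/4, EG - F^2 = 769/36 at the point
E_u = 0, E_v = -2/3, F_u = -1/3, F_v = 37/6, G_u = 9, G_v = -45
E_vv = 2, F_uv = 1, G_uu = 2
Using the Brioschi determinant formula for K from the metric derivatives:
M1 = [[-E_vv/2 + F_uv - G_uu/2, E_u/2, F_u - E_v/2], [F_v - G_u/2, E, F], [G_v/2, F, G]] = [[-1, 0, 0], [5/3, 10/9, -3/2], [-45/2, -3/2, 85/4]]; det M1 = -769/36
M2 = [[0, E_v/2, G_u/2], [E_v/2, E, F], [G_u/2, F, G]] = [[0, -1/3, 9/2], [-1/3, 10/9, -3/2], [9/2, -3/2, 85/4]]; det M2 = -733/36
det M1 - det M2 = -1; K = -1 / (769/36)^2 = -1296/591361

Answer: K = -1296/591361


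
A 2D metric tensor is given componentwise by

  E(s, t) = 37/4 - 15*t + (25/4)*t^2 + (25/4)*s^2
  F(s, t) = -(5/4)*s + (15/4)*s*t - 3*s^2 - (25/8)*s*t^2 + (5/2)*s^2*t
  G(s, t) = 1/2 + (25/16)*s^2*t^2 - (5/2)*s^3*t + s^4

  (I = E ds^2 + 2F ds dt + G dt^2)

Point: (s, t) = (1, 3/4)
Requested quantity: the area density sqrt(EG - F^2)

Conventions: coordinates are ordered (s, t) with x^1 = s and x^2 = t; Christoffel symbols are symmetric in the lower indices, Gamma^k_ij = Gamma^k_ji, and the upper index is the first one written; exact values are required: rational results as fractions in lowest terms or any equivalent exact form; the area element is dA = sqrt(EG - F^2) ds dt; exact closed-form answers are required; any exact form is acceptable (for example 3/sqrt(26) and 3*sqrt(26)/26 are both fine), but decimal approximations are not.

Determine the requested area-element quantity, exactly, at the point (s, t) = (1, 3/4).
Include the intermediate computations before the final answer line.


E = 497/64, F = -169/128, G = 129/256; EG - F^2 = 1111/512

Answer: sqrt(EG - F^2) = sqrt(2222)/32


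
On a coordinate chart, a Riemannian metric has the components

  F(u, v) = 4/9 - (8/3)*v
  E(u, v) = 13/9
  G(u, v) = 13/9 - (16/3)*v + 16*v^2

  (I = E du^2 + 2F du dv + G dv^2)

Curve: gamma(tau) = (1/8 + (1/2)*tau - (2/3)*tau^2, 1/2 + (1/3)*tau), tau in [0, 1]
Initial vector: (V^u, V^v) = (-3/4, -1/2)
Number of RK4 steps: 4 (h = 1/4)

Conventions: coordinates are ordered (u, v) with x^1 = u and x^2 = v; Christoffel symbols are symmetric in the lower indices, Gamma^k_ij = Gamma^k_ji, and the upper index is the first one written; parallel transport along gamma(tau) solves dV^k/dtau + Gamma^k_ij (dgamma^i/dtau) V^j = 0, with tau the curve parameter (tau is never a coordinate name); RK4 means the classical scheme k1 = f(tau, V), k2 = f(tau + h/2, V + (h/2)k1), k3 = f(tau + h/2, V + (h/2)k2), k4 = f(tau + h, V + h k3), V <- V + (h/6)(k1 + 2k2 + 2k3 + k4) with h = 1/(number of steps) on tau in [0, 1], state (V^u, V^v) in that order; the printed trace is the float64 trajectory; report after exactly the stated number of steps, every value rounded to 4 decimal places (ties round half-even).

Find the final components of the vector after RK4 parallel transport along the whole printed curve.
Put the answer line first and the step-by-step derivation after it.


Answer: V^u = -0.8200, V^v = -0.3068

gamma'(tau) = (1/2 - (4/3)*tau, 1/3); f(tau, V)^k = -Gamma^k_ij(gamma(tau)) gamma'^i(tau) V^j; h = 1/4; intermediate values shown to 6 dp
curve data and Christoffel symbols at the stage parameters:
  tau = 0.000000: gamma = (0.125000, 0.500000), gamma' = (0.500000, 0.333333); Gamma_uuu = 0.000000, Gamma_uuv = 0.000000, Gamma_uvv = -0.827586, Gamma_vuu = 0.000000, Gamma_vuv = 0.000000, Gamma_vvv = 1.655172
  tau = 0.125000: gamma = (0.177083, 0.541667), gamma' = (0.333333, 0.333333); Gamma_uuu = 0.000000, Gamma_uuv = 0.000000, Gamma_uvv = -0.721805, Gamma_vuu = 0.000000, Gamma_vuv = 0.000000, Gamma_vvv = 1.624060
  tau = 0.250000: gamma = (0.208333, 0.583333), gamma' = (0.166667, 0.333333); Gamma_uuu = 0.000000, Gamma_uuv = 0.000000, Gamma_uvv = -0.631579, Gamma_vuu = 0.000000, Gamma_vuv = 0.000000, Gamma_vvv = 1.578947
  tau = 0.375000: gamma = (0.218750, 0.625000), gamma' = (0.000000, 0.333333); Gamma_uuu = 0.000000, Gamma_uuv = 0.000000, Gamma_uvv = -0.554913, Gamma_vuu = 0.000000, Gamma_vuv = 0.000000, Gamma_vvv = 1.526012
  tau = 0.500000: gamma = (0.208333, 0.666667), gamma' = (-0.166667, 0.333333); Gamma_uuu = 0.000000, Gamma_uuv = 0.000000, Gamma_uvv = -0.489796, Gamma_vuu = 0.000000, Gamma_vuv = 0.000000, Gamma_vvv = 1.469388
  tau = 0.625000: gamma = (0.177083, 0.708333), gamma' = (-0.333333, 0.333333); Gamma_uuu = 0.000000, Gamma_uuv = 0.000000, Gamma_uvv = -0.434389, Gamma_vuu = 0.000000, Gamma_vuv = 0.000000, Gamma_vvv = 1.411765
  tau = 0.750000: gamma = (0.125000, 0.750000), gamma' = (-0.500000, 0.333333); Gamma_uuu = 0.000000, Gamma_uuv = 0.000000, Gamma_uvv = -0.387097, Gamma_vuu = 0.000000, Gamma_vuv = 0.000000, Gamma_vvv = 1.354839
  tau = 0.875000: gamma = (0.052083, 0.791667), gamma' = (-0.666667, 0.333333); Gamma_uuu = 0.000000, Gamma_uuv = 0.000000, Gamma_uvv = -0.346570, Gamma_vuu = 0.000000, Gamma_vuv = 0.000000, Gamma_vvv = 1.299639
  tau = 1.000000: gamma = (-0.041667, 0.833333), gamma' = (-0.833333, 0.333333); Gamma_uuu = 0.000000, Gamma_uuv = 0.000000, Gamma_uvv = -0.311688, Gamma_vuu = 0.000000, Gamma_vuv = 0.000000, Gamma_vvv = 1.246753
step 0: V^u = -0.7500, V^v = -0.5000
step 1: k1 = (-0.137931, 0.275862), k2 = (-0.112004, 0.252009), k3 = (-0.112722, 0.253623), k4 = (-0.091915, 0.229786); V <- V + (h/6)(k1 + 2k2 + 2k3 + k4): V^u = -0.7783, V^v = -0.4368
step 2: k1 = (-0.091957, 0.229892), k2 = (-0.075479, 0.207567), k3 = (-0.075995, 0.208987), k4 = (-0.062783, 0.188350); V <- V + (h/6)(k1 + 2k2 + 2k3 + k4): V^u = -0.7974, V^v = -0.3847
step 3: k1 = (-0.062801, 0.188403), k2 = (-0.052287, 0.169932), k3 = (-0.052621, 0.171018), k4 = (-0.044116, 0.154407); V <- V + (h/6)(k1 + 2k2 + 2k3 + k4): V^u = -0.8106, V^v = -0.3420
step 4: k1 = (-0.044124, 0.154433), k2 = (-0.037274, 0.139778), k3 = (-0.037486, 0.140572), k4 = (-0.031877, 0.127508); V <- V + (h/6)(k1 + 2k2 + 2k3 + k4): V^u = -0.8200, V^v = -0.3068


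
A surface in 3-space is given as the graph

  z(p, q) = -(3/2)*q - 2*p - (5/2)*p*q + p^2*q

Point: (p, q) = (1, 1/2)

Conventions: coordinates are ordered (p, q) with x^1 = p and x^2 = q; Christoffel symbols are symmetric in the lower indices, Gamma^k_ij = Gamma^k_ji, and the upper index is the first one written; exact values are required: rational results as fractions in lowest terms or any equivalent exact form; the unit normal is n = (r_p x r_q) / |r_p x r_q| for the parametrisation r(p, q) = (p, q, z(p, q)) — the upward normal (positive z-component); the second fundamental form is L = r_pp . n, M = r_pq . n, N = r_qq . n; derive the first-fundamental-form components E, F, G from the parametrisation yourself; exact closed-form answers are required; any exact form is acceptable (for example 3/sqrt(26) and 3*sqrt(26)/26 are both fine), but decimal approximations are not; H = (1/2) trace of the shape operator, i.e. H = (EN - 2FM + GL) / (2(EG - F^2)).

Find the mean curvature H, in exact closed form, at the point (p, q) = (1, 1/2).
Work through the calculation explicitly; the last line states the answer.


z_p = -9/4, z_q = -3, z_pp = 1, z_pq = -1/2, z_qq = 0
E = 97/16, F = 27/4, G = 10; answer radicand W^2 = 241/16
unnormalised second-form numerators: l = 1, m = -1/2, n = 0; L = l/sqrt(241/16), and similarly M = m/sqrt(W^2), N = n/sqrt(W^2)
H = (E*n - 2*F*m + G*l) / (2*(EG - F^2)*sqrt(W^2)); E*n - 2*F*m + G*l = 67/4, EG - F^2 = 241/16, so H = (134/241)/sqrt(241/16)

Answer: H = 536*sqrt(241)/58081


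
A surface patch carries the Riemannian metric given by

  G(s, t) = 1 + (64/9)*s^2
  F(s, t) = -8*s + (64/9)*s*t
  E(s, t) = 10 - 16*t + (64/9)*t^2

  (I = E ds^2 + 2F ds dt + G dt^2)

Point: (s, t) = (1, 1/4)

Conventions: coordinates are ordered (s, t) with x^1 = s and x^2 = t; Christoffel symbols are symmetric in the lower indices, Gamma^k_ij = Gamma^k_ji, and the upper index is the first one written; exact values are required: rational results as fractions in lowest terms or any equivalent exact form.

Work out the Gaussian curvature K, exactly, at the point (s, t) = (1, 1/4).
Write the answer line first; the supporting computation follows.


Answer: K = -144/3721

E = 58/9, F = -56/9, G = 73/9, EG - F^2 = 122/9 at the point
E_s = 0, E_t = -112/9, F_s = -56/9, F_t = 64/9, G_s = 128/9, G_t = 0
E_tt = 128/9, F_st = 64/9, G_ss = 128/9
Using the Brioschi determinant formula for K from the metric derivatives:
M1 = [[-E_tt/2 + F_st - G_ss/2, E_s/2, F_s - E_t/2], [F_t - G_s/2, E, F], [G_t/2, F, G]] = [[-64/9, 0, 0], [0, 58/9, -56/9], [0, -56/9, 73/9]]; det M1 = -7808/81
M2 = [[0, E_t/2, G_s/2], [E_t/2, E, F], [G_s/2, F, G]] = [[0, -56/9, 64/9], [-56/9, 58/9, -56/9], [64/9, -56/9, 73/9]]; det M2 = -7232/81
det M1 - det M2 = -64/9; K = -64/9 / (122/9)^2 = -144/3721


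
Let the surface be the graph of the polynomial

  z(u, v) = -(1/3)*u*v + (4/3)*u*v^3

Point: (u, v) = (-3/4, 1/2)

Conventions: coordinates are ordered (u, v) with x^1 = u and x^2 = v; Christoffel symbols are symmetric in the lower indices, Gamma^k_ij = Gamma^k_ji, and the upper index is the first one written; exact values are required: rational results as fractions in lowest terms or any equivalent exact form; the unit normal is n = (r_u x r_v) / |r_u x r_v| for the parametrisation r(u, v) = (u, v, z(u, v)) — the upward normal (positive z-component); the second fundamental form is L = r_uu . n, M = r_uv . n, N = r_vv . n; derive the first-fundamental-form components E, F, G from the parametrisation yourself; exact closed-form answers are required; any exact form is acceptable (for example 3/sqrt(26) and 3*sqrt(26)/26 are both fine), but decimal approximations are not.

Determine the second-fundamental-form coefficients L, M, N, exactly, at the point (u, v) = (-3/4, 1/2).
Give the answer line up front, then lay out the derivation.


Answer: L = 0, M = 4*sqrt(5)/15, N = -6*sqrt(5)/5

z_u = 0, z_v = -1/2, z_uu = 0, z_uv = 2/3, z_vv = -3
E = 1, F = 0, G = 5/4; answer radicand W^2 = 5/4
unnormalised second-form numerators: l = 0, m = 2/3, n = -3; L = l/sqrt(5/4), and similarly M = m/sqrt(W^2), N = n/sqrt(W^2)


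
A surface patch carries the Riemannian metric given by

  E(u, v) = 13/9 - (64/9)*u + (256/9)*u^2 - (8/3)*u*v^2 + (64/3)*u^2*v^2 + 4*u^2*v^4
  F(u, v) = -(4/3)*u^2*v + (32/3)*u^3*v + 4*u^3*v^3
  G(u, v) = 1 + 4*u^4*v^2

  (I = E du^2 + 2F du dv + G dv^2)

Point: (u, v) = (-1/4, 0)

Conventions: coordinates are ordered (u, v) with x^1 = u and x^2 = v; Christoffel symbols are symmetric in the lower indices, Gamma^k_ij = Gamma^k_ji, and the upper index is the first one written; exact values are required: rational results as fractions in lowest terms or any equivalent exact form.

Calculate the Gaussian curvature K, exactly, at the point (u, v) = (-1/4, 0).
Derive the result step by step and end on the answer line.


E = 5, F = 0, G = 1, EG - F^2 = 5 at the point
E_u = -64/3, E_v = 0, F_u = 0, F_v = -1/4, G_u = 0, G_v = 0
E_vv = 4, F_uv = 8/3, G_uu = 0
By Brioschi, K is (det M1 - det M2) divided by (EG - F^2) squared.
M1 = [[-E_vv/2 + F_uv - G_uu/2, E_u/2, F_u - E_v/2], [F_v - G_u/2, E, F], [G_v/2, F, G]] = [[2/3, -32/3, 0], [-1/4, 5, 0], [0, 0, 1]]; det M1 = 2/3
M2 = [[0, E_v/2, G_u/2], [E_v/2, E, F], [G_u/2, F, G]] = [[0, 0, 0], [0, 5, 0], [0, 0, 1]]; det M2 = 0
det M1 - det M2 = 2/3; K = 2/3 / (5)^2 = 2/75

Answer: K = 2/75


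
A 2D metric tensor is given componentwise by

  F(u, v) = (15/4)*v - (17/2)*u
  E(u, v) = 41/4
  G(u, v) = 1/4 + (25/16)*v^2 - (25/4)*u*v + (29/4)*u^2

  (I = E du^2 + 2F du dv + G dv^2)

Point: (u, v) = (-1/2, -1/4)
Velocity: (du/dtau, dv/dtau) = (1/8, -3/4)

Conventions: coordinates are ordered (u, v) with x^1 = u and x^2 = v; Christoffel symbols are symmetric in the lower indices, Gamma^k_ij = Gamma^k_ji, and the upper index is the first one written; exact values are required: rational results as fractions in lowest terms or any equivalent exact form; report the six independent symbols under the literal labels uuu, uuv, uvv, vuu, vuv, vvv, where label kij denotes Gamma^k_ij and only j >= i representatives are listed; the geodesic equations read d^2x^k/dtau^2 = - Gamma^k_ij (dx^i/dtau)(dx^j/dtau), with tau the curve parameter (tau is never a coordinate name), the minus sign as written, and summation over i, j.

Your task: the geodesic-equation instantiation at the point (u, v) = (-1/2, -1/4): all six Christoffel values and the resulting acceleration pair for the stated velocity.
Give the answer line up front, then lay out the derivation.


Answer: Gamma_uuu = 28832/3237, Gamma_uuv = 742/249, Gamma_uvv = 42683/25896, Gamma_vuu = -89216/3237, Gamma_vuv = -2296/249, Gamma_vvv = -10066/3237; accelerations (d^2u/dtau^2, d^2v/dtau^2) = (-210307/414336, 11677/25896)

E = 41/4, F = 53/16, G = 353/256 at the point
E_u = 0, E_v = 0, F_u = -17/2, F_v = 15/4, G_u = -91/16, G_v = 75/32
EG - F^2 = 3237/1024;  g^inv = (1024/3237) * [[353/256, -53/16], [-53/16, 41/4]]
first-kind symbols [ij,l] = (1/2)(d_i g_jl + d_j g_il - d_l g_ij): [uu,u] = E_u/2 = 0, [uu,v] = F_u - E_v/2 = -17/2, [uv,u] = E_v/2 = 0, [uv,v] = G_u/2 = -91/32, [vv,u] = F_v - G_u/2 = 211/32, [vv,v] = G_v/2 = 75/64
Gamma^u_ij = (G*[ij,u] - F*[ij,v])/(EG - F^2), Gamma^v_ij = (E*[ij,v] - F*[ij,u])/(EG - F^2)
Gamma_uuu = 28832/3237, Gamma_uuv = 742/249, Gamma_uvv = 42683/25896, Gamma_vuu = -89216/3237, Gamma_vuv = -2296/249, Gamma_vvv = -10066/3237
d^2u/dtau^2 = -(Gamma_uuu*(1/8)^2 + 2*Gamma_uuv*(1/8)*(-3/4) + Gamma_uvv*(-3/4)^2) = -210307/414336
d^2v/dtau^2 = -(Gamma_vuu*(1/8)^2 + 2*Gamma_vuv*(1/8)*(-3/4) + Gamma_vvv*(-3/4)^2) = 11677/25896


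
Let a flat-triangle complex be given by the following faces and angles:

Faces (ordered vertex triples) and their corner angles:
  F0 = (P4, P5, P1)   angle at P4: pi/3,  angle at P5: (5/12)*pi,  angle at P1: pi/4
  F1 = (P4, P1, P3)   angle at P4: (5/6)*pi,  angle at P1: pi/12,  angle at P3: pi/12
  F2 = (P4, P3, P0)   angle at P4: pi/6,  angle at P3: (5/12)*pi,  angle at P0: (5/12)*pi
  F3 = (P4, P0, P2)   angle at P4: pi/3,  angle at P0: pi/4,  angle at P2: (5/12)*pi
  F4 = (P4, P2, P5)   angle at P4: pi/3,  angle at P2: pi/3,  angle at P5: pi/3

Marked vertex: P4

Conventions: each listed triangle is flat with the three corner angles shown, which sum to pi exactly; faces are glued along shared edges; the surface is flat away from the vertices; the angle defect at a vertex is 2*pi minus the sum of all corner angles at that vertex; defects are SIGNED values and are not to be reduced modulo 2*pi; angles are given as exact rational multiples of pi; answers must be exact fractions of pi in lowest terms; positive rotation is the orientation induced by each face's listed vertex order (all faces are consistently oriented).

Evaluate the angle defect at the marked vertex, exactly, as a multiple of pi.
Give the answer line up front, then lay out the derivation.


Answer: defect(P4) = 0

Sum of corner angles at P4: 2*pi
defect = 2*pi - 2*pi


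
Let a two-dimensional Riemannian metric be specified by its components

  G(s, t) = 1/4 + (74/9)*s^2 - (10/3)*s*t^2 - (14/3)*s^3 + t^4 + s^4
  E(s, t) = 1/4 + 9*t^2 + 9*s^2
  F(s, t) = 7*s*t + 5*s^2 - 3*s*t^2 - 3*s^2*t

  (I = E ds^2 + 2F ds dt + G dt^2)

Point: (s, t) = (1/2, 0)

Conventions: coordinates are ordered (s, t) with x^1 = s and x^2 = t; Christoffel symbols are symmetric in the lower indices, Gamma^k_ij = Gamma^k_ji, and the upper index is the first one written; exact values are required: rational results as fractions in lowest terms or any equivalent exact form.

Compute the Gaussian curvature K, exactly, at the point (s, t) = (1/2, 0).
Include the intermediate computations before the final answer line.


E = 5/2, F = 5/4, G = 257/144, EG - F^2 = 835/288 at the point
E_s = 9, E_t = 0, F_s = 5, F_t = 11/4, G_s = 47/9, G_t = 0
E_tt = 18, F_st = 4, G_ss = 49/9
Evaluate Brioschi's two determinant matrices M1, M2 and divide by (EG - F^2)^2.
M1 = [[-E_tt/2 + F_st - G_ss/2, E_s/2, F_s - E_t/2], [F_t - G_s/2, E, F], [G_t/2, F, G]] = [[-139/18, 9/2, 5], [5/36, 5/2, 5/4], [0, 5/4, 257/144]]; det M1 = -234695/10368
M2 = [[0, E_t/2, G_s/2], [E_t/2, E, F], [G_s/2, F, G]] = [[0, 0, 47/18], [0, 5/2, 5/4], [47/18, 5/4, 257/144]]; det M2 = -11045/648
det M1 - det M2 = -19325/3456; K = -19325/3456 / (835/288)^2 = -18552/27889

Answer: K = -18552/27889


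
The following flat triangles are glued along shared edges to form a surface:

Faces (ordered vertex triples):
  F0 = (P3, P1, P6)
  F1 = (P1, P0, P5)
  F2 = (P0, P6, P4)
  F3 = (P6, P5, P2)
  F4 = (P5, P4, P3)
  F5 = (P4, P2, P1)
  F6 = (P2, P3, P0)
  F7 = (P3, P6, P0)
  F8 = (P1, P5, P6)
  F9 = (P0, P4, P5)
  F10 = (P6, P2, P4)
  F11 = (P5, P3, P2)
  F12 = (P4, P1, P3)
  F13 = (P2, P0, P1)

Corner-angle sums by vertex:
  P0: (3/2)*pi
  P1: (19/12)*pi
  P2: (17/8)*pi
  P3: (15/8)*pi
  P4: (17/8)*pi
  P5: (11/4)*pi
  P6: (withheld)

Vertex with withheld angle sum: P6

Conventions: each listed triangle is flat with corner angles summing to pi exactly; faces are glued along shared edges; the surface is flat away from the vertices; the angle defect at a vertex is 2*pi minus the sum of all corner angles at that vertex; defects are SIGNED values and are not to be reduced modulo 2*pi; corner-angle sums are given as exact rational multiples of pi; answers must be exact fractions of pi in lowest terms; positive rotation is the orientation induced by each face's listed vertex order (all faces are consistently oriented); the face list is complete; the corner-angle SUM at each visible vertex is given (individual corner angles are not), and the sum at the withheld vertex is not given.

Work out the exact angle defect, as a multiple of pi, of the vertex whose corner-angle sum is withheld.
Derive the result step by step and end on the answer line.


V = 7, E = 21, F = 14; chi = V - E + F = 0
Gauss-Bonnet: total defect = 2*pi*chi = 0; visible defects sum to pi/24

Answer: defect(P6) = -pi/24


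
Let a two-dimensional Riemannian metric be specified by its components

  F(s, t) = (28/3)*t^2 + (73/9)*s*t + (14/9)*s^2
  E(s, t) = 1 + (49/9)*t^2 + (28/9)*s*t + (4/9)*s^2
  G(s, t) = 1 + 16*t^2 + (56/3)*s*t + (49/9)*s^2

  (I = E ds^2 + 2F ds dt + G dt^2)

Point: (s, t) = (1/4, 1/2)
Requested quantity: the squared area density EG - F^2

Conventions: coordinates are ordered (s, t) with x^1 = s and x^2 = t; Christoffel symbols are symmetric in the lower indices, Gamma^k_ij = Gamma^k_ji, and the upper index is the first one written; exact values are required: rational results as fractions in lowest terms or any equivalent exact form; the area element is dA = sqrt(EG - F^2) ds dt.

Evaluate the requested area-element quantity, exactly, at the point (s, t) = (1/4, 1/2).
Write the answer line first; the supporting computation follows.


Answer: EG - F^2 = 1361/144

E = 25/9, F = 31/9, G = 1105/144; EG - F^2 = 1361/144
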